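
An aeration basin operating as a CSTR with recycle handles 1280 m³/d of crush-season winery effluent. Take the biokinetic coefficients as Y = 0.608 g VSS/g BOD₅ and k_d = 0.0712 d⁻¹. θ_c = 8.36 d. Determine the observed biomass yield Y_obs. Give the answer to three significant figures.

The observed yield is Y_obs = Y/(1 + k_d·θ_c) = 0.608 / (1 + 0.0712 × 8.36) = 0.608 / 1.595 = 0.3811 g VSS per g BOD₅ removed.

Y_obs ≈ 0.381 g VSS/g BOD₅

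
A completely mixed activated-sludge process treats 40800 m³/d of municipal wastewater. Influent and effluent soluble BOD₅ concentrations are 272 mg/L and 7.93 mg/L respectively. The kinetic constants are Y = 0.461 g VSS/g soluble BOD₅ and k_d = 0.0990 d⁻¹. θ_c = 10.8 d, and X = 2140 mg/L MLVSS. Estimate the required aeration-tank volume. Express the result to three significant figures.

V ≈ 12100 m³

Rearranging the biomass balance for a CMAS with decay, V = Y·Q·ΔS·θ_c / [X·(1+k_d θ_c)] = 0.461 × 40800 × (272 − 7.93) × 10.8 / [2140 × (1 + 0.0990 × 10.8)] = 5.36×10^7 / 4428 = 12114 m³.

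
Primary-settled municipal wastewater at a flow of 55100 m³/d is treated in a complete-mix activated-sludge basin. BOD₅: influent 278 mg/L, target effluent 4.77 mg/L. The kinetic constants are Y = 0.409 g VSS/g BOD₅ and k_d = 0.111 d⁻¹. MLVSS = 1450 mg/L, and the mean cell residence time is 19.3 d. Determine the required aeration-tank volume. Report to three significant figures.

Rearranging the biomass balance for a CMAS with decay, V = Y·Q·ΔS·θ_c / [X·(1+k_d θ_c)] = 0.409 × 55100 × (278 − 4.77) × 19.3 / [1450 × (1 + 0.111 × 19.3)] = 1.19×10^8 / 4556 = 26082 m³.

V ≈ 26100 m³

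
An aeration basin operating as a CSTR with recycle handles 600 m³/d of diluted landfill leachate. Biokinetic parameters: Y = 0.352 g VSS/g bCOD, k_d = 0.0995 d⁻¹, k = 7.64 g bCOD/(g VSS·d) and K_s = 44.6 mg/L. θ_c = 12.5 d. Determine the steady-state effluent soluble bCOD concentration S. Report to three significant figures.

For a completely mixed reactor with recycle the Lawrence–McCarty relation gives S = K_s·(1 + k_d·θ_c) / [θ_c·(Y·k − k_d) − 1] = 44.6 × (1 + 0.0995 × 12.5) / [12.5 × (0.352 × 7.64 − 0.0995) − 1] = 100.1 / 31.37 = 3.190 mg/L.

S ≈ 3.19 mg/L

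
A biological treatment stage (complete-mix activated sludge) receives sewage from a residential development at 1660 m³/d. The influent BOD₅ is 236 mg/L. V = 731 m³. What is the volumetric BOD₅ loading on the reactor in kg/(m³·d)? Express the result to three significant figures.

L_v ≈ 0.536 kg BOD₅/(m³·d)

Volumetric loading L_v = Q·S₀ / V = 1660 × 236 g/m³ / 731.0 m³ = 535.9 g/(m³·d) = 0.5359 kg BOD₅/(m³·d).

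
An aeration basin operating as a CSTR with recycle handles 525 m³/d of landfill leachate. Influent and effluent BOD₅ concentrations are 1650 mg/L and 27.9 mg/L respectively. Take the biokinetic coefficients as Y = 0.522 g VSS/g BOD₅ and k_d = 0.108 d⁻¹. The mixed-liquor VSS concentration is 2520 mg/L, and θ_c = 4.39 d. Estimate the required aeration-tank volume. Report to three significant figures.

Rearranging the biomass balance for a CMAS with decay, V = Y·Q·ΔS·θ_c / [X·(1+k_d θ_c)] = 0.522 × 525 × (1650 − 27.9) × 4.39 / [2520 × (1 + 0.108 × 4.39)] = 1.95×10^6 / 3715 = 525.3 m³.

V ≈ 525 m³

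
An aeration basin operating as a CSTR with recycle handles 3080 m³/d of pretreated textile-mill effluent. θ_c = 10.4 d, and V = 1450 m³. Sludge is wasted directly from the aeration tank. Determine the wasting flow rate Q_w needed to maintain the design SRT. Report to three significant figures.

Q_w ≈ 139 m³/d

Wasting from the aeration tank: Q_w = V / θ_c = 1450 / 10.4 = 139.4 m³/d.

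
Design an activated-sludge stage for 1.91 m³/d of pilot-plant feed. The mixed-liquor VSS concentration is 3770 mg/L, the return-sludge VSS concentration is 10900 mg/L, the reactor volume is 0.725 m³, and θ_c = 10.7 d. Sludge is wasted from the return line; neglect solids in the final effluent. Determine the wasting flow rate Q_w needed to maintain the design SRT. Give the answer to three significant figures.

Q_w ≈ 0.0234 m³/d

Q_w = (V·X)/(θ_c X_r) = 0.7250 × 3770 / (10.7 × 10900) = 0.02344 m³/d.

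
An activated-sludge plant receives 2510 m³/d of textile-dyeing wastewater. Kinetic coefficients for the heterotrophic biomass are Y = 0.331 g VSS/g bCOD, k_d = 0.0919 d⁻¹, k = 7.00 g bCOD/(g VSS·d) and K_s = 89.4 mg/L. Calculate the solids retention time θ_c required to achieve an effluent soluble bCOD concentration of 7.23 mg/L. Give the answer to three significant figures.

θ_c ≈ 12.3 d

At the target effluent, Y k S/(K_s+S) = 0.331×7.00×7.23/96.63 = 0.1734 d⁻¹.
θ_c = 1/(μ − k_d) = 1/(0.1734 − 0.0919) = 1/0.08146 = 12.28 d.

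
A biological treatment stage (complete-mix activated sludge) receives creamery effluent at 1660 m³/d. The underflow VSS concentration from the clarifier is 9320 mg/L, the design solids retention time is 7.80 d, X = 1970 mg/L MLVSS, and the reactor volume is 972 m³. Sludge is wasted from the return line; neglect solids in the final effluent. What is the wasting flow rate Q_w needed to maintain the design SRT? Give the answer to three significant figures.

Q_w = (V·X)/(θ_c X_r) = 972.0 × 1970 / (7.80 × 9320) = 26.34 m³/d.

Q_w ≈ 26.3 m³/d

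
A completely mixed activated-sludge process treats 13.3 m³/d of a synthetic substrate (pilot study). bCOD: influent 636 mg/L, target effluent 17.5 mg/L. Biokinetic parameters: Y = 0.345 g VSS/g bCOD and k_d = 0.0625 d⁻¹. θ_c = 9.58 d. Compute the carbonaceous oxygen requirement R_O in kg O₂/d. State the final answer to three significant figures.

The observed yield is Y_obs = Y/(1 + k_d·θ_c) = 0.345 / (1 + 0.0625 × 9.58) = 0.345 / 1.599 = 0.2158 g VSS per g bCOD removed.
Q·(S₀ − S) = 13.3 × (636 − 17.5) × 10⁻³ = 8.226 kg/d removed.
P_X = Y_obs·Q·(S₀ − S) = 0.2158 × 8.226 = 1.775 kg VSS/d.
R_O = Q·ΔS − 1.42 P_X = 8.226 − 2.521 = 5.705 kg O₂/d.

R_O ≈ 5.71 kg O₂/d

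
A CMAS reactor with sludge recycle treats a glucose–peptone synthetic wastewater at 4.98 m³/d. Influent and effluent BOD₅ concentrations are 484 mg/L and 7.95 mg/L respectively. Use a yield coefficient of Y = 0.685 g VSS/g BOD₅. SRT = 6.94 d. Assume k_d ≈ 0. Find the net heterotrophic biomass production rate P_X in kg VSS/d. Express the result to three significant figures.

With endogenous decay neglected, the observed yield equals the true yield: Y_obs = Y = 0.685 g VSS/g BOD₅.
Q·(S₀ − S) = 4.98 × (484 − 7.95) × 10⁻³ = 2.371 kg/d removed.
So the net sludge growth is P_X = 0.6850 × 2.371 = 1.624 kg VSS/d.

P_X ≈ 1.62 kg VSS/d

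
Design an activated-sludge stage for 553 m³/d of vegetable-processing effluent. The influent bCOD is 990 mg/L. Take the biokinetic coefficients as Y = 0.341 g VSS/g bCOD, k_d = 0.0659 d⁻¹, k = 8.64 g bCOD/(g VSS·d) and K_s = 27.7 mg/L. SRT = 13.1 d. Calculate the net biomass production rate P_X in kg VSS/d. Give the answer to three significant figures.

P_X ≈ 100 kg VSS/d

From the Monod/SRT balance for a CMAS, S = K_s·(1+k_d θ_c)/[θ_c·(Y k − k_d) − 1] = 27.7 × (1 + 0.0659 × 13.1) / [13.1 × (0.341 × 8.64 − 0.0659) − 1] = 51.61 / 36.73 = 1.405 mg/L.
The observed yield is Y_obs = Y/(1 + k_d·θ_c) = 0.341 / (1 + 0.0659 × 13.1) = 0.341 / 1.863 = 0.1830 g VSS per g bCOD removed.
ΔS = 990 − 1.41 = 988.6 mg/L, so the substrate removal rate is 553 × 988.6/1000 = 546.7 kg bCOD/d.
Net biomass production P_X = Y_obs × Q·(S₀ − S) = 0.1830 × 546.7 = 100.0 kg VSS/d.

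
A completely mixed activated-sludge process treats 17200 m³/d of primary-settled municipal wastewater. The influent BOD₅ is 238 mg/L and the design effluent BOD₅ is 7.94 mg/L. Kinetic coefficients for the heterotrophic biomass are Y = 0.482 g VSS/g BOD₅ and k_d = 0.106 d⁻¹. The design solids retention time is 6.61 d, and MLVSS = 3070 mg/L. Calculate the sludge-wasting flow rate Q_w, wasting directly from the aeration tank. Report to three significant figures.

Steady-state biomass mass balance: V·X·(1 + k_d·θ_c) = Y·Q·(S₀ − S)·θ_c, so V = 0.482 × 17200 × (238 − 7.94) × 6.61 / [3070 × (1 + 0.106 × 6.61)] = 1.26×10^7 / 5221 = 2415 m³.
For wasting at MLVSS concentration, Q_w = V/θ_c = 2415/6.61 = 365.3 m³/d.

Q_w ≈ 365 m³/d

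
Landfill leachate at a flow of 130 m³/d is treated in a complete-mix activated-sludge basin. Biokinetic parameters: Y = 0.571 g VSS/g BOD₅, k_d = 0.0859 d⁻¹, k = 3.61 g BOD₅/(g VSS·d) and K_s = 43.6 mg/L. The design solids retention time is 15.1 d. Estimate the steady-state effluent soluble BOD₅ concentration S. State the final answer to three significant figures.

S ≈ 3.47 mg/L

Effluent substrate depends only on kinetics and SRT: S = K_s(1 + k_d θ_c) / [θ_c(Yk − k_d) − 1] = 43.6 × (1 + 0.0859 × 15.1) / [15.1 × (0.571 × 3.61 − 0.0859) − 1] = 100.2 / 28.83 = 3.474 mg/L.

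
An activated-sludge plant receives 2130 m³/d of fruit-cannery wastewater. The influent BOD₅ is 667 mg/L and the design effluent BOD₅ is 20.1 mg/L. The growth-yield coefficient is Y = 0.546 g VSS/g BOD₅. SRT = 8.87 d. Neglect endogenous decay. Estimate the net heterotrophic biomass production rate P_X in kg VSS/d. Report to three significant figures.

P_X ≈ 752 kg VSS/d

No decay correction is needed, so Y_obs = Y = 0.546.
Mass of BOD₅ removed per day: Q(S₀ − S) = 2130 × 646.9 g/m³ = 1378 kg/d.
Net biomass production P_X = Y_obs × Q·(S₀ − S) = 0.5460 × 1378 = 752.3 kg VSS/d.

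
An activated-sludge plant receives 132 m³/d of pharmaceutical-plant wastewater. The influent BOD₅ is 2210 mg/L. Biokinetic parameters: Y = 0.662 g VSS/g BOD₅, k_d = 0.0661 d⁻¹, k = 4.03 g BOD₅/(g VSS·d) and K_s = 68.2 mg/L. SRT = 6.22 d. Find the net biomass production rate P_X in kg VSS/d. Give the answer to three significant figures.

P_X ≈ 136 kg VSS/d

From the Monod/SRT balance for a CMAS, S = K_s·(1+k_d θ_c)/[θ_c·(Y k − k_d) − 1] = 68.2 × (1 + 0.0661 × 6.22) / [6.22 × (0.662 × 4.03 − 0.0661) − 1] = 96.24 / 15.18 = 6.339 mg/L.
Observed yield with endogenous decay: Y_obs = Y / (1 + k_d·θ_c) = 0.662 / (1 + 0.0661 × 6.22) = 0.662 / 1.411 = 0.4691 g VSS/g BOD₅.
Q·(S₀ − S) = 132 × (2210 − 6.34) × 10⁻³ = 290.9 kg/d removed.
Net biomass production P_X = Y_obs × Q·(S₀ − S) = 0.4691 × 290.9 = 136.5 kg VSS/d.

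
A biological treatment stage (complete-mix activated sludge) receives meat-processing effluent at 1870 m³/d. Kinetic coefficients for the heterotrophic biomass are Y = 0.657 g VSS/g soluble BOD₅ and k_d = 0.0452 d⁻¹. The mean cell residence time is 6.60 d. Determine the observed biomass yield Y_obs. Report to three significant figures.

Correct the yield for decay: Y_obs = Y/(1 + k_d θ_c) = 0.657 / (1 + 0.0452 × 6.60) = 0.657 / 1.298 = 0.5060.

Y_obs ≈ 0.506 g VSS/g soluble BOD₅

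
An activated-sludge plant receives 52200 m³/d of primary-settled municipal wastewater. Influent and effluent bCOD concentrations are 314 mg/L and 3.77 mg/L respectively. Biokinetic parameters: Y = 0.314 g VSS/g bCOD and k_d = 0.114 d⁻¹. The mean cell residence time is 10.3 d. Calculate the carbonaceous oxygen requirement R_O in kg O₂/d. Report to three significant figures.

Y_obs = Y / (1 + k_d θ_c) = 0.314 / (1 + 0.114 × 10.3) = 0.314 / 2.174 = 0.1444.
ΔS = 314 − 3.77 = 310.2 mg/L, so the substrate removal rate is 52200 × 310.2/1000 = 16194 kg bCOD/d.
Net sludge production P_X = 0.1444 × 16194 = 2339 kg VSS/d.
R_O = Q·ΔS − 1.42 P_X = 16194 − 3321 = 12873 kg O₂/d.

R_O ≈ 12900 kg O₂/d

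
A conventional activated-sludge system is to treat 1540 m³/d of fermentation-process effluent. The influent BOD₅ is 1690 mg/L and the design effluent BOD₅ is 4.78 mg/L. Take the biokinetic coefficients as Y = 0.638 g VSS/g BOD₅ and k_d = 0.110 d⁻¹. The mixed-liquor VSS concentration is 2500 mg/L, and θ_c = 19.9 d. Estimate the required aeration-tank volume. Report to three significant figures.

Rearranging the biomass balance for a CMAS with decay, V = Y·Q·ΔS·θ_c / [X·(1+k_d θ_c)] = 0.638 × 1540 × (1690 − 4.78) × 19.9 / [2500 × (1 + 0.110 × 19.9)] = 3.29×10^7 / 7972 = 4133 m³.

V ≈ 4130 m³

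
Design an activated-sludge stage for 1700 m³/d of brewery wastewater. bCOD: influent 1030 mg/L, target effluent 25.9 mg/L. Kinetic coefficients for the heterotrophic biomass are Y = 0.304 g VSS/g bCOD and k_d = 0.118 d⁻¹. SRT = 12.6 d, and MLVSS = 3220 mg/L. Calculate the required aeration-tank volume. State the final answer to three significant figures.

V ≈ 817 m³

Steady-state biomass mass balance: V·X·(1 + k_d·θ_c) = Y·Q·(S₀ − S)·θ_c, so V = 0.304 × 1700 × (1030 − 25.9) × 12.6 / [3220 × (1 + 0.118 × 12.6)] = 6.54×10^6 / 8007 = 816.5 m³.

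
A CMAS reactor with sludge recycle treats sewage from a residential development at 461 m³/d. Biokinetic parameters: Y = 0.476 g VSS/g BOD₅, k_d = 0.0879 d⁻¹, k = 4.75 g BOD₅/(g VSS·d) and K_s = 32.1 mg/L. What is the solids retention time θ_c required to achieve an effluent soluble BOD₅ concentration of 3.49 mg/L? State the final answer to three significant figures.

Specific growth rate at S = 3.49 mg/L: μ = YkS/(K_s+S) = 0.476·4.75·3.49/(32.1+3.49) = 0.2217 d⁻¹.
θ_c = 1/(μ − k_d) = 1/(0.2217 − 0.0879) = 1/0.1338 = 7.473 d.

θ_c ≈ 7.47 d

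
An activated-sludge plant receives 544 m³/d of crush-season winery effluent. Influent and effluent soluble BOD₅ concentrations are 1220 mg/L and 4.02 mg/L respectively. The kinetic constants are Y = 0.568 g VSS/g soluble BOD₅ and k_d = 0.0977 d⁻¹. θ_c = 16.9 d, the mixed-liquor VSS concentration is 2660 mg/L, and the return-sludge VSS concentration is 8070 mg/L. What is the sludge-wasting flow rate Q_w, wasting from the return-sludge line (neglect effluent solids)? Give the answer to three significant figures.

Q_w ≈ 17.6 m³/d

From the SRT design equation V = Y Q (S₀−S) θ_c / [X (1 + k_d θ_c)] = 0.568 × 544 × (1220 − 4.02) × 16.9 / [2660 × (1 + 0.0977 × 16.9)] = 6.35×10^6 / 7052 = 900.4 m³.
Wasting from the return line (neglecting effluent solids): Q_w = V·X / (θ_c·X_r) = 900.4 × 2660 / (16.9 × 8070) = 17.56 m³/d.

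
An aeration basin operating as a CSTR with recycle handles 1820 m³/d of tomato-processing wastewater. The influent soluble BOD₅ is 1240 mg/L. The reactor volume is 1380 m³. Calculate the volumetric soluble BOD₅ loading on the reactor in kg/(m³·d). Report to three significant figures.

L_v = Q S₀ / V = 1820 × 1240 × 10⁻³ / 1380 = 1.635 kg/(m³·d).

L_v ≈ 1.64 kg soluble BOD₅/(m³·d)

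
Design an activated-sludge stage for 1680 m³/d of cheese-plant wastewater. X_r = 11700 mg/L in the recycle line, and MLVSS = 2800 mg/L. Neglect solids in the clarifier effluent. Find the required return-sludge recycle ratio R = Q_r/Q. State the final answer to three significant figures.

Solids balance on the clarifier gives (1+R)X = R·X_r, so R = X/(X_r − X) = 2800 / (11700 − 2800) = 0.3146.

R ≈ 0.315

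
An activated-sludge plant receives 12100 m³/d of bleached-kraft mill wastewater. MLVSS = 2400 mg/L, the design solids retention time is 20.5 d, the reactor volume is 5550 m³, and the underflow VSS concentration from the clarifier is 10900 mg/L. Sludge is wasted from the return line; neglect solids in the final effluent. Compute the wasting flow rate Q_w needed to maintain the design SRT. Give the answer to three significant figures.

Q_w ≈ 59.6 m³/d

θ_c = V·X/(Q_w·X_r) when wasting from the recycle, so Q_w = V·X/(θ_c·X_r) = 5550 × 2400 / (20.5 × 10900) = 59.61 m³/d.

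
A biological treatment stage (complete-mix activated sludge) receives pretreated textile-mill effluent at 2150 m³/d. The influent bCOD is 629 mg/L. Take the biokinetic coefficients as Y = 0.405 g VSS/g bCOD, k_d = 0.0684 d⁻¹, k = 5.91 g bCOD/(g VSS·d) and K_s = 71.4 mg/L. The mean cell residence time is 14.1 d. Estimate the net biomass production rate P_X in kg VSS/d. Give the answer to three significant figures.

P_X ≈ 277 kg VSS/d

For a completely mixed reactor with recycle the Lawrence–McCarty relation gives S = K_s·(1 + k_d·θ_c) / [θ_c·(Y·k − k_d) − 1] = 71.4 × (1 + 0.0684 × 14.1) / [14.1 × (0.405 × 5.91 − 0.0684) − 1] = 140.3 / 31.78 = 4.413 mg/L.
Observed yield with endogenous decay: Y_obs = Y / (1 + k_d·θ_c) = 0.405 / (1 + 0.0684 × 14.1) = 0.405 / 1.964 = 0.2062 g VSS/g bCOD.
Substrate removed = Q·(S₀ − S) = 2150 m³/d × (629 − 4.41) g/m³ = 1.34×10^6 g/d = 1343 kg/d.
P_X = Y_obs · Q(S₀ − S) = 0.2062 × 1343 = 276.9 kg VSS/d.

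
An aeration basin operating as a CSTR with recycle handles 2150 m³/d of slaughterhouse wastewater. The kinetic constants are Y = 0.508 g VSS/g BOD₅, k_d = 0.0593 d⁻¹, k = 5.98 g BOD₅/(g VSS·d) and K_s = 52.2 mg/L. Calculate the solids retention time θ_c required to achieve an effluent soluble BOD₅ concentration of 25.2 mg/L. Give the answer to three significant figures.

From 1/θ_c = Y·k·S/(K_s + S) − k_d: Y·k·S/(K_s+S) = 0.508 × 5.98 × 25.2 / (52.2 + 25.2) = 0.9891 d⁻¹.
1/θ_c = 0.9891 − 0.0593 = 0.9298 d⁻¹, so θ_c = 1.076 d.

θ_c ≈ 1.08 d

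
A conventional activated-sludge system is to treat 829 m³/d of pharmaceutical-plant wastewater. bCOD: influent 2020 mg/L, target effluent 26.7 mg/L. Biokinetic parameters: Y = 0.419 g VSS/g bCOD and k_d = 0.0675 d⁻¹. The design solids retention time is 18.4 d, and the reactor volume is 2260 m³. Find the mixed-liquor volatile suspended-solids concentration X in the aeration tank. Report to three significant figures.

X ≈ 2510 mg/L

Solving the biomass balance for X: X = Y Q (S₀−S) θ_c / [V (1+k_d θ_c)] = 0.419 × 829 × (2020 − 26.7) × 18.4 / [2260 × (1 + 0.0675 × 18.4)] = 2514 mg/L.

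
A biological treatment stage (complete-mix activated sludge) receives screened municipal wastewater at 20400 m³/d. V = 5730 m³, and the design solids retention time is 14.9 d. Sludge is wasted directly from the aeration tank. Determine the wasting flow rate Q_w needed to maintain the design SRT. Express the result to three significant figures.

For wasting at MLVSS concentration, Q_w = V/θ_c = 5730/14.9 = 384.6 m³/d.

Q_w ≈ 385 m³/d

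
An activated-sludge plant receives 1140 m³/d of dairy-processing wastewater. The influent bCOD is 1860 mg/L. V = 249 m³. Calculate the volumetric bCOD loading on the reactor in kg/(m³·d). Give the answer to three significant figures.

L_v = Q S₀ / V = 1140 × 1860 × 10⁻³ / 249.0 = 8.516 kg/(m³·d).

L_v ≈ 8.52 kg bCOD/(m³·d)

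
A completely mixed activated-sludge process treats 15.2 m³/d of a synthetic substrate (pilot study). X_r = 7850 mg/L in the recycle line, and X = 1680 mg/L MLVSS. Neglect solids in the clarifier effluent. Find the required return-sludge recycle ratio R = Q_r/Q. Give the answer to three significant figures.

Solids balance on the clarifier gives (1+R)X = R·X_r, so R = X/(X_r − X) = 1680 / (7850 − 1680) = 0.2723.

R ≈ 0.272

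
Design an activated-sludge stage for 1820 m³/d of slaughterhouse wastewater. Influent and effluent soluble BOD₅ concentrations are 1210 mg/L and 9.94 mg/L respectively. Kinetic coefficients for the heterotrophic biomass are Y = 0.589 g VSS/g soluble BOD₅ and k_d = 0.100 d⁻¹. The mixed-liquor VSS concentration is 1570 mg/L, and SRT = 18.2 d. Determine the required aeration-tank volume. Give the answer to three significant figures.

V ≈ 5290 m³

Steady-state biomass mass balance: V·X·(1 + k_d·θ_c) = Y·Q·(S₀ − S)·θ_c, so V = 0.589 × 1820 × (1210 − 9.94) × 18.2 / [1570 × (1 + 0.100 × 18.2)] = 2.34×10^7 / 4427 = 5288 m³.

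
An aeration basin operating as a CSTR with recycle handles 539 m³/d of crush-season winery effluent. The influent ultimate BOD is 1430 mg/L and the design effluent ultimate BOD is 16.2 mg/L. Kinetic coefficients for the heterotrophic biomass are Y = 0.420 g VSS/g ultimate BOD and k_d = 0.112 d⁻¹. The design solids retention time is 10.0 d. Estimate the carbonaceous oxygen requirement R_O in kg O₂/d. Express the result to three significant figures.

Y_obs = Y / (1 + k_d θ_c) = 0.420 / (1 + 0.112 × 10.0) = 0.420 / 2.120 = 0.1981.
Q·(S₀ − S) = 539 × (1430 − 16.2) × 10⁻³ = 762.0 kg/d removed.
Biomass synthesised: P_X = Y_obs × 762.0 = 151.0 kg VSS/d.
Carbonaceous O₂ demand = substrate oxidised − cell-mass equivalent = 762.0 − 1.42 × 151.0 = 547.7 kg O₂/d.

R_O ≈ 548 kg O₂/d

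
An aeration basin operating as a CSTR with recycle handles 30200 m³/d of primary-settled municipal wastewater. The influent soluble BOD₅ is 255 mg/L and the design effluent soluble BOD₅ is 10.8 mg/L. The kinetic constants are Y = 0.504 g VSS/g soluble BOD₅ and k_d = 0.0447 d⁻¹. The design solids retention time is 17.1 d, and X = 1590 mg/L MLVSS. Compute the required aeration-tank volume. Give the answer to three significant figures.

Steady-state biomass mass balance: V·X·(1 + k_d·θ_c) = Y·Q·(S₀ − S)·θ_c, so V = 0.504 × 30200 × (255 − 10.8) × 17.1 / [1590 × (1 + 0.0447 × 17.1)] = 6.36×10^7 / 2805 = 22656 m³.

V ≈ 22700 m³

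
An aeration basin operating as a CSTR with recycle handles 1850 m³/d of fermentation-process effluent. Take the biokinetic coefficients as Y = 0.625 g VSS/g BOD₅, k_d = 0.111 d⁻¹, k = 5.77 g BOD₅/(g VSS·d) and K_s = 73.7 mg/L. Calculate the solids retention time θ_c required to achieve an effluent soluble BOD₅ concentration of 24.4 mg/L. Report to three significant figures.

Specific growth rate at S = 24.4 mg/L: μ = YkS/(K_s+S) = 0.625·5.77·24.4/(73.7+24.4) = 0.8970 d⁻¹.
1/θ_c = 0.8970 − 0.111 = 0.7860 d⁻¹, so θ_c = 1.272 d.

θ_c ≈ 1.27 d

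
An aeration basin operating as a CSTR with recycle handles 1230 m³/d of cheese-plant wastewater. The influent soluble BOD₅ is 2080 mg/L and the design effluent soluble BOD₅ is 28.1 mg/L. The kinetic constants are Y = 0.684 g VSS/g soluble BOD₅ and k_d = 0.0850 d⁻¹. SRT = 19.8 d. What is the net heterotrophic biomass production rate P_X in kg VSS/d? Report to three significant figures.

Observed yield with endogenous decay: Y_obs = Y / (1 + k_d·θ_c) = 0.684 / (1 + 0.0850 × 19.8) = 0.684 / 2.683 = 0.2549 g VSS/g soluble BOD₅.
ΔS = 2080 − 28.1 = 2052 mg/L, so the substrate removal rate is 1230 × 2052/1000 = 2524 kg soluble BOD₅/d.
So the net sludge growth is P_X = 0.2549 × 2524 = 643.4 kg VSS/d.

P_X ≈ 643 kg VSS/d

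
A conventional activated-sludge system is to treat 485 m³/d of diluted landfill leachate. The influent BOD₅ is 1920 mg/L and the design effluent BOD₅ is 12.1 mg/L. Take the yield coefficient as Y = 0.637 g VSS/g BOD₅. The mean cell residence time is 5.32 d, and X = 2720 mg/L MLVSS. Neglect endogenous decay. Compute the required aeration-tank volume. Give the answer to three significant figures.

V·X = Y·Q·ΔS·θ_c gives V = 0.637 × 485 × (1920 − 12.1) × 5.32 / 2720 = 1153 m³.

V ≈ 1150 m³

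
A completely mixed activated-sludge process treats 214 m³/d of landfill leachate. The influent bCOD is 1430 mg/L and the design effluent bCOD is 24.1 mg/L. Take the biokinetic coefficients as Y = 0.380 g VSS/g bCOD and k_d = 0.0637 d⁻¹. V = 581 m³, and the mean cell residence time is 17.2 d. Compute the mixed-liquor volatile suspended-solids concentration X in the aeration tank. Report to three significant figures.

X = Y·Q·ΔS·θ_c / [V·(1 + k_d θ_c)] = 0.380 × 214 × (1430 − 24.1) × 17.2 / [581 × (1 + 0.0637 × 17.2)] = 1615 mg/L.

X ≈ 1620 mg/L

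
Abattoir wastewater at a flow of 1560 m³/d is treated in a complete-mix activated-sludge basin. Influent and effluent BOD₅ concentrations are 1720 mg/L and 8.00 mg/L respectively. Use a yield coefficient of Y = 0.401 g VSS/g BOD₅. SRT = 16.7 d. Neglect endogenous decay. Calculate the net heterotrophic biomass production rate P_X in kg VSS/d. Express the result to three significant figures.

With endogenous decay neglected, the observed yield equals the true yield: Y_obs = Y = 0.401 g VSS/g BOD₅.
Mass of BOD₅ removed per day: Q(S₀ − S) = 1560 × 1712 g/m³ = 2671 kg/d.
Net biomass production P_X = Y_obs × Q·(S₀ − S) = 0.4010 × 2671 = 1071 kg VSS/d.

P_X ≈ 1070 kg VSS/d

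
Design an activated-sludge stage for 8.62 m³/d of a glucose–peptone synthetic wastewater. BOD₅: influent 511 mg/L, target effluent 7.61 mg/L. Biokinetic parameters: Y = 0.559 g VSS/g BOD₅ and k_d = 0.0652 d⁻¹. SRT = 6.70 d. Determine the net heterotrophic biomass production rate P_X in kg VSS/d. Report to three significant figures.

Correct the yield for decay: Y_obs = Y/(1 + k_d θ_c) = 0.559 / (1 + 0.0652 × 6.70) = 0.559 / 1.437 = 0.3890.
Mass of BOD₅ removed per day: Q(S₀ − S) = 8.62 × 503.4 g/m³ = 4.339 kg/d.
Biomass produced: P_X = Y_obs·Q·ΔS = 0.3890 × 4.339 ≈ 1.688 kg VSS/d.

P_X ≈ 1.69 kg VSS/d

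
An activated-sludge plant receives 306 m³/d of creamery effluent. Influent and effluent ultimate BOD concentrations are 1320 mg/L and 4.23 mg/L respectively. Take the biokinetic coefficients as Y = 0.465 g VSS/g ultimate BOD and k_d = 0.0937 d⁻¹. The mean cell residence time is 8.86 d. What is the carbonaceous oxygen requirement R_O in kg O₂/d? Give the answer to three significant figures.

R_O ≈ 257 kg O₂/d

The observed yield is Y_obs = Y/(1 + k_d·θ_c) = 0.465 / (1 + 0.0937 × 8.86) = 0.465 / 1.830 = 0.2541 g VSS per g ultimate BOD removed.
Mass of ultimate BOD removed per day: Q(S₀ − S) = 306 × 1316 g/m³ = 402.6 kg/d.
Biomass synthesised: P_X = Y_obs × 402.6 = 102.3 kg VSS/d.
Carbonaceous O₂ demand = substrate oxidised − cell-mass equivalent = 402.6 − 1.42 × 102.3 = 257.4 kg O₂/d.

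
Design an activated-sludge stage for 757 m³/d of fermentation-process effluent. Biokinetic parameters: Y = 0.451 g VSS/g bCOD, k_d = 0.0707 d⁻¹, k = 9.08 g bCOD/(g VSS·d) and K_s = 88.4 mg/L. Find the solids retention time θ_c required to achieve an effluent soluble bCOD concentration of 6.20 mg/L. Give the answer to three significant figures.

θ_c ≈ 5.06 d

From 1/θ_c = Y·k·S/(K_s + S) − k_d: Y·k·S/(K_s+S) = 0.451 × 9.08 × 6.20 / (88.4 + 6.20) = 0.2684 d⁻¹.
Then 1/θ_c = μ − k_d = 0.2684 − 0.0707 = 0.1977 d⁻¹, giving θ_c = 5.058 d.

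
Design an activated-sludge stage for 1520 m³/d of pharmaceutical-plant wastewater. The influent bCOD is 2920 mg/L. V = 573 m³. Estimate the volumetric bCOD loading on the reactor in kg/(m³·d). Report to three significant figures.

Applied bCOD load per unit volume = Q·S₀/V = (1520 × 2920/1000)/573.0 = 7.746 kg bCOD·m⁻³·d⁻¹.

L_v ≈ 7.75 kg bCOD/(m³·d)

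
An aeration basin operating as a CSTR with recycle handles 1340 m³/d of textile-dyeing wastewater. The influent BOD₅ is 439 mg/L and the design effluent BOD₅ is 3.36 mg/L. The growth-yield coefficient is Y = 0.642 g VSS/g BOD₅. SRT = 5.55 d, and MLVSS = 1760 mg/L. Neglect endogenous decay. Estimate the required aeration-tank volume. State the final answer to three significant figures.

V ≈ 1180 m³

Biomass mass balance (decay neglected): V·X = Y·Q·(S₀ − S)·θ_c, so V = 0.642 × 1340 × (439 − 3.36) × 5.55 / 1760 = 1182 m³.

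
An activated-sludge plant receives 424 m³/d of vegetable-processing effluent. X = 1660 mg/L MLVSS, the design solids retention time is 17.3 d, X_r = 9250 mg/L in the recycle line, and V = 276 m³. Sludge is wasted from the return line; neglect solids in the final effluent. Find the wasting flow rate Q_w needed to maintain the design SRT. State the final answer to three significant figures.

Wasting from the return line (neglecting effluent solids): Q_w = V·X / (θ_c·X_r) = 276.0 × 1660 / (17.3 × 9250) = 2.863 m³/d.

Q_w ≈ 2.86 m³/d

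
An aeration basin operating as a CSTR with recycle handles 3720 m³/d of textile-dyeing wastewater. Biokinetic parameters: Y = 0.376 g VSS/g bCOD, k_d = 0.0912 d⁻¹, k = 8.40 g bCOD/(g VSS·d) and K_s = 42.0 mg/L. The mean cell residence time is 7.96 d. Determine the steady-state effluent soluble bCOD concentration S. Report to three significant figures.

S ≈ 3.10 mg/L

From the Monod/SRT balance for a CMAS, S = K_s·(1+k_d θ_c)/[θ_c·(Y k − k_d) − 1] = 42.0 × (1 + 0.0912 × 7.96) / [7.96 × (0.376 × 8.40 − 0.0912) − 1] = 72.49 / 23.41 = 3.096 mg/L.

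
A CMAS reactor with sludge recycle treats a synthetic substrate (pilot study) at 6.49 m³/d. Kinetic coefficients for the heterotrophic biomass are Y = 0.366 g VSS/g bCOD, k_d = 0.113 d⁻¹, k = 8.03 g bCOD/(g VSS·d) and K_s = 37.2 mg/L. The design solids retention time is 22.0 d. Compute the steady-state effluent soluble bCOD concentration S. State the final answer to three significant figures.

S ≈ 2.12 mg/L

For a completely mixed reactor with recycle the Lawrence–McCarty relation gives S = K_s·(1 + k_d·θ_c) / [θ_c·(Y·k − k_d) − 1] = 37.2 × (1 + 0.113 × 22.0) / [22.0 × (0.366 × 8.03 − 0.113) − 1] = 129.7 / 61.17 = 2.120 mg/L.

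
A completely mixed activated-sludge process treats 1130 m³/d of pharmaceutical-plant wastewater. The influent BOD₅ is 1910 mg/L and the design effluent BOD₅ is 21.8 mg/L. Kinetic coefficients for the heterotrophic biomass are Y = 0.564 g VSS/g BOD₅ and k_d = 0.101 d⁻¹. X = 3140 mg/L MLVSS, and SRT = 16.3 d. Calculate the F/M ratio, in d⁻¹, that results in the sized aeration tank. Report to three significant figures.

F/M ≈ 0.291 d⁻¹

Steady-state biomass mass balance: V·X·(1 + k_d·θ_c) = Y·Q·(S₀ − S)·θ_c, so V = 0.564 × 1130 × (1910 − 21.8) × 16.3 / [3140 × (1 + 0.101 × 16.3)] = 1.96×10^7 / 8309 = 2361 m³.
F/M = applied load / biomass = Q·S₀/(V·X) = 1130 × 1910 / (2361 × 3140) = 0.2912 d⁻¹.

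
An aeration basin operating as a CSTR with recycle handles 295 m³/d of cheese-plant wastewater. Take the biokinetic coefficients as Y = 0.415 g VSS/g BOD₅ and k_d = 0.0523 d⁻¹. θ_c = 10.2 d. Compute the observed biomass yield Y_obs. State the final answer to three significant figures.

Correct the yield for decay: Y_obs = Y/(1 + k_d θ_c) = 0.415 / (1 + 0.0523 × 10.2) = 0.415 / 1.533 = 0.2706.

Y_obs ≈ 0.271 g VSS/g BOD₅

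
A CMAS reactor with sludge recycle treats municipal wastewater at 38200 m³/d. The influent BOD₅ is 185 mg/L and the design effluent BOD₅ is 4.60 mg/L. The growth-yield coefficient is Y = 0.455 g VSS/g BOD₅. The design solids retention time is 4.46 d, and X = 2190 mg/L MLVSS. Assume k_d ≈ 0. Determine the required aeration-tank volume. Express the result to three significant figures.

V ≈ 6390 m³

Biomass mass balance (decay neglected): V·X = Y·Q·(S₀ − S)·θ_c, so V = 0.455 × 38200 × (185 − 4.60) × 4.46 / 2190 = 6386 m³.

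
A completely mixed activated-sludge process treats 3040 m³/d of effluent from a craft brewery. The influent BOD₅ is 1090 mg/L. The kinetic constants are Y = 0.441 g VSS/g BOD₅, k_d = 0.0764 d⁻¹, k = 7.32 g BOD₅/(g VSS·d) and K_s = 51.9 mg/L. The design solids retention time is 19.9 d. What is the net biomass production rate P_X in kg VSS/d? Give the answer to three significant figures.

Effluent substrate depends only on kinetics and SRT: S = K_s(1 + k_d θ_c) / [θ_c(Yk − k_d) − 1] = 51.9 × (1 + 0.0764 × 19.9) / [19.9 × (0.441 × 7.32 − 0.0764) − 1] = 130.8 / 61.72 = 2.119 mg/L.
The observed yield is Y_obs = Y/(1 + k_d·θ_c) = 0.441 / (1 + 0.0764 × 19.9) = 0.441 / 2.520 = 0.1750 g VSS per g BOD₅ removed.
ΔS = 1090 − 2.12 = 1088 mg/L, so the substrate removal rate is 3040 × 1088/1000 = 3307 kg BOD₅/d.
P_X = Y_obs · Q(S₀ − S) = 0.1750 × 3307 = 578.7 kg VSS/d.

P_X ≈ 579 kg VSS/d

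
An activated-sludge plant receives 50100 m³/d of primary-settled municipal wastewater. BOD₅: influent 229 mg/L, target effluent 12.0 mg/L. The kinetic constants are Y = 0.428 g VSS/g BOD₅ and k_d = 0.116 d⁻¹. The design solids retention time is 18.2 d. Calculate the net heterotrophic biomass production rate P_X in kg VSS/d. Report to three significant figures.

P_X ≈ 1500 kg VSS/d

Observed yield with endogenous decay: Y_obs = Y / (1 + k_d·θ_c) = 0.428 / (1 + 0.116 × 18.2) = 0.428 / 3.111 = 0.1376 g VSS/g BOD₅.
Mass of BOD₅ removed per day: Q(S₀ − S) = 50100 × 217.0 g/m³ = 10872 kg/d.
Net biomass production P_X = Y_obs × Q·(S₀ − S) = 0.1376 × 10872 = 1496 kg VSS/d.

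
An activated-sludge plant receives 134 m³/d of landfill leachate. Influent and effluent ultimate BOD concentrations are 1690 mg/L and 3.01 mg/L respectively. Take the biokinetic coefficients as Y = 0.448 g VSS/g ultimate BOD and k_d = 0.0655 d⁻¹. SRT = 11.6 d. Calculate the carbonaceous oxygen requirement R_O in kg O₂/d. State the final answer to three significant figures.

R_O ≈ 144 kg O₂/d

The observed yield is Y_obs = Y/(1 + k_d·θ_c) = 0.448 / (1 + 0.0655 × 11.6) = 0.448 / 1.760 = 0.2546 g VSS per g ultimate BOD removed.
Mass of ultimate BOD removed per day: Q(S₀ − S) = 134 × 1687 g/m³ = 226.1 kg/d.
P_X = Y_obs·Q·(S₀ − S) = 0.2546 × 226.1 = 57.55 kg VSS/d.
R_O = Q·ΔS − 1.42 P_X = 226.1 − 81.72 = 144.3 kg O₂/d.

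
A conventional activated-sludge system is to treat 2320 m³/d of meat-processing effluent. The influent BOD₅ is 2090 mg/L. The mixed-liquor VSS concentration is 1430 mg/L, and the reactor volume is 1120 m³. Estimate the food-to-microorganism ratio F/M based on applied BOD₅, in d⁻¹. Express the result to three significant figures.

F/M ≈ 3.03 d⁻¹

Food-to-microorganism ratio F/M = Q S₀ / (V X) = 2320 × 2090 / (1120 × 1430) = 3.027 d⁻¹.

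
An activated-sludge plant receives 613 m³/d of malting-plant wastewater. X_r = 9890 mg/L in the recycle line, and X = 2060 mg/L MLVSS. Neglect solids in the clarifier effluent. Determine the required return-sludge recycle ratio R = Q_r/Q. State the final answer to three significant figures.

Solids balance on the clarifier gives (1+R)X = R·X_r, so R = X/(X_r − X) = 2060 / (9890 − 2060) = 0.2631.

R ≈ 0.263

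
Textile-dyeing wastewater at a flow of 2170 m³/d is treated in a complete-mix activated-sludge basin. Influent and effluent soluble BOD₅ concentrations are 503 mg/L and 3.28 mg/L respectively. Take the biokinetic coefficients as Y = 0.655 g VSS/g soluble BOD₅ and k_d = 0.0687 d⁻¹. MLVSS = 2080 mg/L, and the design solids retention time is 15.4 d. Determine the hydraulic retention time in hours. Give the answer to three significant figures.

τ ≈ 28.3 h

Rearranging the biomass balance for a CMAS with decay, V = Y·Q·ΔS·θ_c / [X·(1+k_d θ_c)] = 0.655 × 2170 × (503 − 3.28) × 15.4 / [2080 × (1 + 0.0687 × 15.4)] = 1.09×10^7 / 4281 = 2555 m³.
HRT = V/Q = 2555 m³ / 2170 m³·d⁻¹ = 1.178 d × 24 = 28.26 h.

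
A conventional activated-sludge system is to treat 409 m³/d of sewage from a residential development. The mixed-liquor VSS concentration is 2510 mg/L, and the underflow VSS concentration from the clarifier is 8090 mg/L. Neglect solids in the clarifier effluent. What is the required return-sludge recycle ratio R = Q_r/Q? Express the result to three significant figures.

R ≈ 0.450

R = Q_r/Q = X/(X_r − X) = 2510 / (8090 − 2510) = 0.4498.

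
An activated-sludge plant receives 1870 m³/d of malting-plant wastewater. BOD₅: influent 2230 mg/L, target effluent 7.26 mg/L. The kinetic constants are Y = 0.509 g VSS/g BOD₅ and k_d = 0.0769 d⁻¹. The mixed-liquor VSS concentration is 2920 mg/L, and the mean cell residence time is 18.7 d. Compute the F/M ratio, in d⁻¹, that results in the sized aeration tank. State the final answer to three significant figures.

F/M ≈ 0.257 d⁻¹

From the SRT design equation V = Y Q (S₀−S) θ_c / [X (1 + k_d θ_c)] = 0.509 × 1870 × (2230 − 7.26) × 18.7 / [2920 × (1 + 0.0769 × 18.7)] = 3.96×10^7 / 7119 = 5557 m³.
F/M = applied load / biomass = Q·S₀/(V·X) = 1870 × 2230 / (5557 × 2920) = 0.2570 d⁻¹.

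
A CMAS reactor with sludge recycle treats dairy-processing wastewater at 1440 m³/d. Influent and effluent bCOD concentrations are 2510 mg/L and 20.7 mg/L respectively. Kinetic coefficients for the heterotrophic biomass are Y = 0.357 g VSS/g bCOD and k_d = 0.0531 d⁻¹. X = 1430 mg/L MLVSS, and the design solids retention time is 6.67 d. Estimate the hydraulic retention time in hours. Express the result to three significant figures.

τ ≈ 73.5 h

From the SRT design equation V = Y Q (S₀−S) θ_c / [X (1 + k_d θ_c)] = 0.357 × 1440 × (2510 − 20.7) × 6.67 / [1430 × (1 + 0.0531 × 6.67)] = 8.54×10^6 / 1936 = 4408 m³.
τ = V/Q = 4408/1440 = 3.061 d, or 73.46 h.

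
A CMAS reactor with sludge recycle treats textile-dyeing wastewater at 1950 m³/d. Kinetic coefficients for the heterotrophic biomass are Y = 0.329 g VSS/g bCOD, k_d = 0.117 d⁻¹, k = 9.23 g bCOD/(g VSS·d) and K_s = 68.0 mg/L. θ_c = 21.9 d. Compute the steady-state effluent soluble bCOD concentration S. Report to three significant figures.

For a completely mixed reactor with recycle the Lawrence–McCarty relation gives S = K_s·(1 + k_d·θ_c) / [θ_c·(Y·k − k_d) − 1] = 68.0 × (1 + 0.117 × 21.9) / [21.9 × (0.329 × 9.23 − 0.117) − 1] = 242.2 / 62.94 = 3.849 mg/L.

S ≈ 3.85 mg/L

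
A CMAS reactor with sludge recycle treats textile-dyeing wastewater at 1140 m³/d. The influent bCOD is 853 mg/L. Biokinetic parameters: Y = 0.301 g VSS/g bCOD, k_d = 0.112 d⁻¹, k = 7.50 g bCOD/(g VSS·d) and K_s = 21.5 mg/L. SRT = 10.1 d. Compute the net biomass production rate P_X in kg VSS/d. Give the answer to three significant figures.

Effluent substrate depends only on kinetics and SRT: S = K_s(1 + k_d θ_c) / [θ_c(Yk − k_d) − 1] = 21.5 × (1 + 0.112 × 10.1) / [10.1 × (0.301 × 7.50 − 0.112) − 1] = 45.82 / 20.67 = 2.217 mg/L.
The observed yield is Y_obs = Y/(1 + k_d·θ_c) = 0.301 / (1 + 0.112 × 10.1) = 0.301 / 2.131 = 0.1412 g VSS per g bCOD removed.
Q·(S₀ − S) = 1140 × (853 − 2.22) × 10⁻³ = 969.9 kg/d removed.
Net biomass production P_X = Y_obs × Q·(S₀ − S) = 0.1412 × 969.9 = 137.0 kg VSS/d.

P_X ≈ 137 kg VSS/d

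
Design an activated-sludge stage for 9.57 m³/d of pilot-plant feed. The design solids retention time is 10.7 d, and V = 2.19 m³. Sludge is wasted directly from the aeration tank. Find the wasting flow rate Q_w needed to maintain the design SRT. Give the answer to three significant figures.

Q_w ≈ 0.205 m³/d

For wasting at MLVSS concentration, Q_w = V/θ_c = 2.190/10.7 = 0.2047 m³/d.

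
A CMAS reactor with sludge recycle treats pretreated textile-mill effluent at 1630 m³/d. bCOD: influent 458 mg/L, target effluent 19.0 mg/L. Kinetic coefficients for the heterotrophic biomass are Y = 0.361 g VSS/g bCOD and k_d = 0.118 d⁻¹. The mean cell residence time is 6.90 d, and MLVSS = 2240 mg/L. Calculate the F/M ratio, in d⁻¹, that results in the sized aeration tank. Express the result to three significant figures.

F/M ≈ 0.760 d⁻¹

Steady-state biomass mass balance: V·X·(1 + k_d·θ_c) = Y·Q·(S₀ − S)·θ_c, so V = 0.361 × 1630 × (458 − 19.0) × 6.90 / [2240 × (1 + 0.118 × 6.90)] = 1.78×10^6 / 4064 = 438.6 m³.
Food-to-microorganism ratio F/M = Q S₀ / (V X) = 1630 × 458 / (438.6 × 2240) = 0.7599 d⁻¹.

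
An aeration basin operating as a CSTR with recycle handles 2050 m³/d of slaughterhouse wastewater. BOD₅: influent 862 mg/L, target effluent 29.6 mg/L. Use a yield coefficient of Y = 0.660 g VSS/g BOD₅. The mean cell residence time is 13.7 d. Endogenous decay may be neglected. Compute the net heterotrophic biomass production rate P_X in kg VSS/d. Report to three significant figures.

No decay correction is needed, so Y_obs = Y = 0.660.
Mass of BOD₅ removed per day: Q(S₀ − S) = 2050 × 832.4 g/m³ = 1706 kg/d.
Biomass produced: P_X = Y_obs·Q·ΔS = 0.6600 × 1706 ≈ 1126 kg VSS/d.

P_X ≈ 1130 kg VSS/d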